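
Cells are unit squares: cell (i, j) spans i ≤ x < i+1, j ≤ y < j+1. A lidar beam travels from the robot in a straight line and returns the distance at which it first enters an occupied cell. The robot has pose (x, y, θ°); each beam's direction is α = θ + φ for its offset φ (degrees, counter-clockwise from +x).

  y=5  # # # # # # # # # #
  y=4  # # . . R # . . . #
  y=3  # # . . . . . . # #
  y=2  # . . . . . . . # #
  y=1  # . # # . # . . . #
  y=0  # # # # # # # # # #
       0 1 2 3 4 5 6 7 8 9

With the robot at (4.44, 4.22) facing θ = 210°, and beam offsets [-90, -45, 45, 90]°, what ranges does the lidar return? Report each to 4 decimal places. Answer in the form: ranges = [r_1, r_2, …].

beam 1: φ=-90°, α=120°
  dir = (cos 120°, sin 120°) = (-0.5000, 0.8660); from cell (4,4)
  next x-line at t=0.8800, next y-line at t=0.9007; Δt_x=2.0000, Δt_y=1.1547
    x: enter (3,4) at t=0.8800
    y: enter (3,5) at t=0.9007 ← occupied
  → r_1 = 0.9007
beam 2: φ=-45°, α=165°
  dir = (cos 165°, sin 165°) = (-0.9659, 0.2588); from cell (4,4)
  next x-line at t=0.4555, next y-line at t=3.0137; Δt_x=1.0353, Δt_y=3.8637
    x: enter (3,4) at t=0.4555
    x: enter (2,4) at t=1.4908
    x: enter (1,4) at t=2.5261 ← occupied
  → r_2 = 2.5261
beam 3: φ=45°, α=255°
  dir = (cos 255°, sin 255°) = (-0.2588, -0.9659); from cell (4,4)
  next x-line at t=1.7000, next y-line at t=0.2278; Δt_x=3.8637, Δt_y=1.0353
    y: enter (4,3) at t=0.2278
    y: enter (4,2) at t=1.2630
    x: enter (3,2) at t=1.7000
    y: enter (3,1) at t=2.2983 ← occupied
  → r_3 = 2.2983
beam 4: φ=90°, α=300°
  dir = (cos 300°, sin 300°) = (0.5000, -0.8660); from cell (4,4)
  next x-line at t=1.1200, next y-line at t=0.2540; Δt_x=2.0000, Δt_y=1.1547
    y: enter (4,3) at t=0.2540
    x: enter (5,3) at t=1.1200
    y: enter (5,2) at t=1.4087
    y: enter (5,1) at t=2.5634 ← occupied
  → r_4 = 2.5634

ranges = [0.9007, 2.5261, 2.2983, 2.5634]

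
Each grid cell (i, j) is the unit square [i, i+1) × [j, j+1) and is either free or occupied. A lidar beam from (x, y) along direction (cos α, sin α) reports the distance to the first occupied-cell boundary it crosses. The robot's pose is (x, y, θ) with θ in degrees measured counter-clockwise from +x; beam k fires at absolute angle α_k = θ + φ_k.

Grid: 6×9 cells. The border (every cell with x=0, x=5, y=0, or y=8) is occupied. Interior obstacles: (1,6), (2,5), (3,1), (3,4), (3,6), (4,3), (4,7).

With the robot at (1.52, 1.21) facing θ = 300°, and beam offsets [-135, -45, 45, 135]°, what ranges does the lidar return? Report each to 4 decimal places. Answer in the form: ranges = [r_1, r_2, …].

beam 1: φ=-135°, α=165°
  dir = (cos 165°, sin 165°) = (-0.9659, 0.2588); from cell (1,1)
  next x-line at t=0.5383, next y-line at t=3.0523; Δt_x=1.0353, Δt_y=3.8637
    x: enter (0,1) at t=0.5383 ← occupied
  → r_1 = 0.5383
beam 2: φ=-45°, α=255°
  dir = (cos 255°, sin 255°) = (-0.2588, -0.9659); from cell (1,1)
  next x-line at t=2.0091, next y-line at t=0.2174; Δt_x=3.8637, Δt_y=1.0353
    y: enter (1,0) at t=0.2174 ← occupied
  → r_2 = 0.2174
beam 3: φ=45°, α=345°
  dir = (cos 345°, sin 345°) = (0.9659, -0.2588); from cell (1,1)
  next x-line at t=0.4969, next y-line at t=0.8114; Δt_x=1.0353, Δt_y=3.8637
    x: enter (2,1) at t=0.4969
    y: enter (2,0) at t=0.8114 ← occupied
  → r_3 = 0.8114
beam 4: φ=135°, α=75°
  dir = (cos 75°, sin 75°) = (0.2588, 0.9659); from cell (1,1)
  next x-line at t=1.8546, next y-line at t=0.8179; Δt_x=3.8637, Δt_y=1.0353
    y: enter (1,2) at t=0.8179
    y: enter (1,3) at t=1.8531
    x: enter (2,3) at t=1.8546
    y: enter (2,4) at t=2.8884
    y: enter (2,5) at t=3.9237 ← occupied
  → r_4 = 3.9237

ranges = [0.5383, 0.2174, 0.8114, 3.9237]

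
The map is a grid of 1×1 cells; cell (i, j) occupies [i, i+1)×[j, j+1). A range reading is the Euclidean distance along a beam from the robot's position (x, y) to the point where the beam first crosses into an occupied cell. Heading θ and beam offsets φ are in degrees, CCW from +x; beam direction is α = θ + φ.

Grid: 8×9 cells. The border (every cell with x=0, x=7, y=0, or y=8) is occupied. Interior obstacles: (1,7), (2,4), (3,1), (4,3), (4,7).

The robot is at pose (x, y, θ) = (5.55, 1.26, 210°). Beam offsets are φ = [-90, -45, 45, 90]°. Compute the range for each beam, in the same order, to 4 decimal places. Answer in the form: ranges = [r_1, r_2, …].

ranges = [2.0092, 1.6047, 0.2692, 0.3002]

beam 1: φ=-90°, α=120°
  direction (-0.5000, 0.8660); cell (5,1); t to first gridline: x 1.1000, y 0.8545 (then +2.0000 / +1.1547)
    (5,2) via y @ 0.8545
    (4,2) via x @ 1.1000
    (4,3) via y @ 2.0092  # hit
  → r_1 = 2.0092
beam 2: φ=-45°, α=165°
  direction (-0.9659, 0.2588); cell (5,1); t to first gridline: x 0.5694, y 2.8591 (then +1.0353 / +3.8637)
    (4,1) via x @ 0.5694
    (3,1) via x @ 1.6047  # hit
  → r_2 = 1.6047
beam 3: φ=45°, α=255°
  direction (-0.2588, -0.9659); cell (5,1); t to first gridline: x 2.1250, y 0.2692 (then +3.8637 / +1.0353)
    (5,0) via y @ 0.2692  # hit
  → r_3 = 0.2692
beam 4: φ=90°, α=300°
  direction (0.5000, -0.8660); cell (5,1); t to first gridline: x 0.9000, y 0.3002 (then +2.0000 / +1.1547)
    (5,0) via y @ 0.3002  # hit
  → r_4 = 0.3002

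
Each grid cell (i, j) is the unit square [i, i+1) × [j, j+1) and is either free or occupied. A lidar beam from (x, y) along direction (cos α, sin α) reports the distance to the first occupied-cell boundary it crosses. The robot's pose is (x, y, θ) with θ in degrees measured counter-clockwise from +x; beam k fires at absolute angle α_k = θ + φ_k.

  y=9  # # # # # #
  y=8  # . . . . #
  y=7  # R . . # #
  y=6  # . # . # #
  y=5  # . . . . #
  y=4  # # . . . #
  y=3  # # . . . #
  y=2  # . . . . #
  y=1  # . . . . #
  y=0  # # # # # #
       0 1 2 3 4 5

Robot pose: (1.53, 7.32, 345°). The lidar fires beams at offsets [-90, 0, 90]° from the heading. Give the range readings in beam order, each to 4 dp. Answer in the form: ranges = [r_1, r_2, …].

ranges = [2.0478, 1.2364, 1.7393]

beam 1: φ=-90°, α=255°
  direction (-0.2588, -0.9659); cell (1,7); t to first gridline: x 2.0478, y 0.3313 (then +3.8637 / +1.0353)
    (1,6) via y @ 0.3313
    (1,5) via y @ 1.3666
    (0,5) via x @ 2.0478  # hit
  → r_1 = 2.0478
beam 2: φ=0°, α=345°
  direction (0.9659, -0.2588); cell (1,7); t to first gridline: x 0.4866, y 1.2364 (then +1.0353 / +3.8637)
    (2,7) via x @ 0.4866
    (2,6) via y @ 1.2364  # hit
  → r_2 = 1.2364
beam 3: φ=90°, α=75°
  direction (0.2588, 0.9659); cell (1,7); t to first gridline: x 1.8159, y 0.7040 (then +3.8637 / +1.0353)
    (1,8) via y @ 0.7040
    (1,9) via y @ 1.7393  # hit
  → r_3 = 1.7393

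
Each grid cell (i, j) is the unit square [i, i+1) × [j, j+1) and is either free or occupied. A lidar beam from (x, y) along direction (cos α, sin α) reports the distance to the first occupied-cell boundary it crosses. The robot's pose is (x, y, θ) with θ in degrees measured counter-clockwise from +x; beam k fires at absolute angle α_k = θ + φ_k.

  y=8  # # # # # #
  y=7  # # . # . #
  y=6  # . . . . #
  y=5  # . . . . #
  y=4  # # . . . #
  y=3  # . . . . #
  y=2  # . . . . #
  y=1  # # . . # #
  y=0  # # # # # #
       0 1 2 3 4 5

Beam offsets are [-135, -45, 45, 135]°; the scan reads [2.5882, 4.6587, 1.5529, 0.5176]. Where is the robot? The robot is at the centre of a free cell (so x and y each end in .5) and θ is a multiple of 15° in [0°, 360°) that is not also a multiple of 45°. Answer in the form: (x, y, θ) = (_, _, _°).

Enumerate (i+0.5, j+0.5, θ) over the 23 free cells and 16 admissible headings. For each, cast all 4 beams and compare to the given ranges.
  (4.5, 6.5, 75°): beam 1 = 1.0000 ≠ 2.5882 ✗
  (2.5, 7.5, 285°): beam 1 = 0.5774 ≠ 2.5882 ✗
  (2.5, 5.5, 15°): beam 1 = 1.0000 ≠ 2.5882 ✗
  …
  (3.5, 6.5, 330°): r_1=2.5882, r_2=4.6587, r_3=1.5529, r_4=0.5176 — all match ✓
Unique over the lattice → pose = (3.5, 6.5, 330°).

(x, y, θ) = (3.5, 6.5, 330°)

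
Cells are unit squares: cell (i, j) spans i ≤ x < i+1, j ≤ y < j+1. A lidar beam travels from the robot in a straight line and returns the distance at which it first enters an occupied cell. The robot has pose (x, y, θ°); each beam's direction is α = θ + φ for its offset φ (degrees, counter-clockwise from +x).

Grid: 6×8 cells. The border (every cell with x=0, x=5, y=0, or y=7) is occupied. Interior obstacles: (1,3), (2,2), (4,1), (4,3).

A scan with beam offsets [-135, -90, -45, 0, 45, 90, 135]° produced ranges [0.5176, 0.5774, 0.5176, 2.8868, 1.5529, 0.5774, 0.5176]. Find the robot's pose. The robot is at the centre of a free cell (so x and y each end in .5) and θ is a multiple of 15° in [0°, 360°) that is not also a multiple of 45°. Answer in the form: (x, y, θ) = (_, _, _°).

(x, y, θ) = (4.5, 2.5, 150°)

The pose lattice has 20·16 = 320 candidates. Test each by forward raycasting.
  (3.5, 4.5, 105°): beam 1 = 1.0000 ≠ 0.5176 ✗
  (2.5, 4.5, 240°): beam 1 = 2.5882 ≠ 0.5176 ✗
  (3.5, 4.5, 120°): beam 1 = 1.5529 ≠ 0.5176 ✗
  …
  (4.5, 2.5, 150°): r_1=0.5176, r_2=0.5774, r_3=0.5176, r_4=2.8868, r_5=1.5529, r_6=0.5774, r_7=0.5176 — all match ✓
Only this pose fits every beam.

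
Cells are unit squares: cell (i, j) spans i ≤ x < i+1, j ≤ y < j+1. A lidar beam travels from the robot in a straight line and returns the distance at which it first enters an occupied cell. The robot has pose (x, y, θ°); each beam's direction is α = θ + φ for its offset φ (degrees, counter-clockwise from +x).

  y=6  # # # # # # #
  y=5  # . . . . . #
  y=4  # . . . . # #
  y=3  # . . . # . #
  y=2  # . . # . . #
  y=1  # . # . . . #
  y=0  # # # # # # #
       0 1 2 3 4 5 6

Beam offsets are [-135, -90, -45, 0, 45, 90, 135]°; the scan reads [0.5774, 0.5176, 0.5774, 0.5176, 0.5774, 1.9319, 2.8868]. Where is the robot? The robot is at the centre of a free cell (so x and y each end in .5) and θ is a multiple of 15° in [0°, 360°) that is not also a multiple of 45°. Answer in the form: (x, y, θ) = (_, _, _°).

(x, y, θ) = (3.5, 1.5, 255°)

Enumerate (i+0.5, j+0.5, θ) over the 21 free cells and 16 admissible headings. For each, cast all 7 beams and compare to the given ranges.
  (5.5, 5.5, 165°): beam 4 = 1.9319 ≠ 0.5176 ✗
  (1.5, 4.5, 105°): beam 1 = 2.8868 ≠ 0.5774 ✗
  (2.5, 4.5, 330°): beam 1 = 1.5529 ≠ 0.5774 ✗
  (1.5, 4.5, 150°): beam 1 = 4.6587 ≠ 0.5774 ✗
  (1.5, 1.5, 60°): beam 1 = 0.5176 ≠ 0.5774 ✗
  …
  (3.5, 1.5, 255°): r_1=0.5774, r_2=0.5176, r_3=0.5774, r_4=0.5176, r_5=0.5774, r_6=1.9319, r_7=2.8868 — all match ✓
Only this pose fits every beam.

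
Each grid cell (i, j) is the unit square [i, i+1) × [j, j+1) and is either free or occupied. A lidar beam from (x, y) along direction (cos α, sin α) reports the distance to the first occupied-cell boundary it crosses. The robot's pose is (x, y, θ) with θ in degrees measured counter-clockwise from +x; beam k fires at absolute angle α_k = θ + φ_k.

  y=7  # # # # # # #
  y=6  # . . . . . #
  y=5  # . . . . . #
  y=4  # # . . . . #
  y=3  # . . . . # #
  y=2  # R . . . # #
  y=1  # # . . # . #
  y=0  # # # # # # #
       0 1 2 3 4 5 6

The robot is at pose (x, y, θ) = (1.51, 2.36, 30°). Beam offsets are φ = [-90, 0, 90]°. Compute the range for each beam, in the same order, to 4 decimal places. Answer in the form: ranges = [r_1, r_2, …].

beam 1: φ=-90°, α=300°
  d=(0.5000,-0.8660)  start (1,2)  tX=0.9800 tY=0.4157  stride 1/|dx|=2.0000 1/|dy|=1.1547
    cross y-line → (1,1), t=0.4157 (wall)
  → r_1 = 0.4157
beam 2: φ=0°, α=30°
  d=(0.8660,0.5000)  start (1,2)  tX=0.5658 tY=1.2800  stride 1/|dx|=1.1547 1/|dy|=2.0000
    cross x-line → (2,2), t=0.5658
    cross y-line → (2,3), t=1.2800
    cross x-line → (3,3), t=1.7205
    cross x-line → (4,3), t=2.8752
    cross y-line → (4,4), t=3.2800
    cross x-line → (5,4), t=4.0299
    cross x-line → (6,4), t=5.1846 (wall)
  → r_2 = 5.1846
beam 3: φ=90°, α=120°
  d=(-0.5000,0.8660)  start (1,2)  tX=1.0200 tY=0.7390  stride 1/|dx|=2.0000 1/|dy|=1.1547
    cross y-line → (1,3), t=0.7390
    cross x-line → (0,3), t=1.0200 (wall)
  → r_3 = 1.0200

ranges = [0.4157, 5.1846, 1.0200]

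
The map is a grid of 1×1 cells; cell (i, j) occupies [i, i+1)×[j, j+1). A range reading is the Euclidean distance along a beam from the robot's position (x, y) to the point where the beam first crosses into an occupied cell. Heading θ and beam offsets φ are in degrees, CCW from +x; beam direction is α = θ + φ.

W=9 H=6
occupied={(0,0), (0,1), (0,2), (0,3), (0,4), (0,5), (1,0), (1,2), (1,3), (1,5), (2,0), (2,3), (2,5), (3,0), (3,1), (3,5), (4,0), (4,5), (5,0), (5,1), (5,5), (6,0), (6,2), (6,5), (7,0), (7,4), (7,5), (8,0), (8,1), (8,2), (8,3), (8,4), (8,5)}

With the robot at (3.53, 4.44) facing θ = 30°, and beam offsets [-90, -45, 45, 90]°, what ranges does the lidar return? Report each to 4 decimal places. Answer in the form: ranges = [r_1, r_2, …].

beam 1: φ=-90°, α=300°
  d=(0.5000,-0.8660)  start (3,4)  tX=0.9400 tY=0.5081  stride 1/|dx|=2.0000 1/|dy|=1.1547
    cross y-line → (3,3), t=0.5081
    cross x-line → (4,3), t=0.9400
    cross y-line → (4,2), t=1.6628
    cross y-line → (4,1), t=2.8175
    cross x-line → (5,1), t=2.9400 (wall)
  → r_1 = 2.9400
beam 2: φ=-45°, α=345°
  d=(0.9659,-0.2588)  start (3,4)  tX=0.4866 tY=1.7000  stride 1/|dx|=1.0353 1/|dy|=3.8637
    cross x-line → (4,4), t=0.4866
    cross x-line → (5,4), t=1.5219
    cross y-line → (5,3), t=1.7000
    cross x-line → (6,3), t=2.5571
    cross x-line → (7,3), t=3.5924
    cross x-line → (8,3), t=4.6277 (wall)
  → r_2 = 4.6277
beam 3: φ=45°, α=75°
  d=(0.2588,0.9659)  start (3,4)  tX=1.8159 tY=0.5798  stride 1/|dx|=3.8637 1/|dy|=1.0353
    cross y-line → (3,5), t=0.5798 (wall)
  → r_3 = 0.5798
beam 4: φ=90°, α=120°
  d=(-0.5000,0.8660)  start (3,4)  tX=1.0600 tY=0.6466  stride 1/|dx|=2.0000 1/|dy|=1.1547
    cross y-line → (3,5), t=0.6466 (wall)
  → r_4 = 0.6466

ranges = [2.9400, 4.6277, 0.5798, 0.6466]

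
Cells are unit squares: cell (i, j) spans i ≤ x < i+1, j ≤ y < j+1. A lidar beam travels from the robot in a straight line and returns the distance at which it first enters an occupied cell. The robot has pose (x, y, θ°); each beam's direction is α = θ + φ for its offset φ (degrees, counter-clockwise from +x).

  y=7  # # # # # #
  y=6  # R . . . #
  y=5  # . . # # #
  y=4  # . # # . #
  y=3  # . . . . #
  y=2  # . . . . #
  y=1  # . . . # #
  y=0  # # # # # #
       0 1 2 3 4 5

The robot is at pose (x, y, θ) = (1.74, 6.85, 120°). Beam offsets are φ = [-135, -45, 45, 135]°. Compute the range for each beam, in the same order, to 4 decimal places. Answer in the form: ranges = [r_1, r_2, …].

beam 1: φ=-135°, α=345°
  d=(0.9659,-0.2588)  start (1,6)  tX=0.2692 tY=3.2841  stride 1/|dx|=1.0353 1/|dy|=3.8637
    cross x-line → (2,6), t=0.2692
    cross x-line → (3,6), t=1.3044
    cross x-line → (4,6), t=2.3397
    cross y-line → (4,5), t=3.2841 (wall)
  → r_1 = 3.2841
beam 2: φ=-45°, α=75°
  d=(0.2588,0.9659)  start (1,6)  tX=1.0046 tY=0.1553  stride 1/|dx|=3.8637 1/|dy|=1.0353
    cross y-line → (1,7), t=0.1553 (wall)
  → r_2 = 0.1553
beam 3: φ=45°, α=165°
  d=(-0.9659,0.2588)  start (1,6)  tX=0.7661 tY=0.5796  stride 1/|dx|=1.0353 1/|dy|=3.8637
    cross y-line → (1,7), t=0.5796 (wall)
  → r_3 = 0.5796
beam 4: φ=135°, α=255°
  d=(-0.2588,-0.9659)  start (1,6)  tX=2.8591 tY=0.8800  stride 1/|dx|=3.8637 1/|dy|=1.0353
    cross y-line → (1,5), t=0.8800
    cross y-line → (1,4), t=1.9153
    cross x-line → (0,4), t=2.8591 (wall)
  → r_4 = 2.8591

ranges = [3.2841, 0.1553, 0.5796, 2.8591]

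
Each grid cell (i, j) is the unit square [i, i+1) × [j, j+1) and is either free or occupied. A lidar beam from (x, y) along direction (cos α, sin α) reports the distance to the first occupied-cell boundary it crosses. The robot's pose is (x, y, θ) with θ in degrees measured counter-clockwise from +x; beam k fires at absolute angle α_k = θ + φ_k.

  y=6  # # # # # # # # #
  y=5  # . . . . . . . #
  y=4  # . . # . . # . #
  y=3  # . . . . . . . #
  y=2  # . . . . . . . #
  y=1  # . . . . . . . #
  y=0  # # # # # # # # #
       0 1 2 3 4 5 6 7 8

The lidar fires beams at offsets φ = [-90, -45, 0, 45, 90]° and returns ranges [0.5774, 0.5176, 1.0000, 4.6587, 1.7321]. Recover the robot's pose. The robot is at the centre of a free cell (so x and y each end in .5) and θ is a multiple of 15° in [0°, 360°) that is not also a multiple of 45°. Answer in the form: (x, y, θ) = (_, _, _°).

(x, y, θ) = (1.5, 5.5, 240°)

Candidates: 33 free-cell centres × 16 headings = 528 poses. Raycast each; keep the one whose scan matches to 4 dp.
  (7.5, 2.5, 105°): beam 1 = 0.5176 ≠ 0.5774 ✗
  (3.5, 3.5, 255°): beam 1 = 2.5882 ≠ 0.5774 ✗
  (4.5, 1.5, 60°): beam 1 = 1.0000 ≠ 0.5774 ✗
  (6.5, 2.5, 285°): beam 1 = 5.6940 ≠ 0.5774 ✗
  …
  (1.5, 5.5, 240°): r_1=0.5774, r_2=0.5176, r_3=1.0000, r_4=4.6587, r_5=1.7321 — all match ✓
No second candidate reproduces the full scan.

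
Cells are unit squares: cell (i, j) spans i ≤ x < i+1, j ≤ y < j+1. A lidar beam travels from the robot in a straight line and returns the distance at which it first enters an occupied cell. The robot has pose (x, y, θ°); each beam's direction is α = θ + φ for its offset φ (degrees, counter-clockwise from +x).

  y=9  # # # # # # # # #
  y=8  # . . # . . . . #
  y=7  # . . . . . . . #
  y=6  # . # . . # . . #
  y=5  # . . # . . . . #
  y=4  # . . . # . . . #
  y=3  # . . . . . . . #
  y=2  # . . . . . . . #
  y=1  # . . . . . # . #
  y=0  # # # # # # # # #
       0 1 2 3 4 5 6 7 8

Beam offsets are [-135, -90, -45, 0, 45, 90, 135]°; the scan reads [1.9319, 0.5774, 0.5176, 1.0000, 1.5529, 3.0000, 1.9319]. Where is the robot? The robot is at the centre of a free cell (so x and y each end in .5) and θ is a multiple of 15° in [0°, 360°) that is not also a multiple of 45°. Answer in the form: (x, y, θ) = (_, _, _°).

(x, y, θ) = (7.5, 7.5, 60°)

The pose lattice has 50·16 = 800 candidates. Test each by forward raycasting.
  (2.5, 2.5, 105°): beam 1 = 3.0000 ≠ 1.9319 ✗
  (4.5, 8.5, 15°): beam 1 = 2.8868 ≠ 1.9319 ✗
  (3.5, 4.5, 240°): beam 1 = 0.5176 ≠ 1.9319 ✗
  (1.5, 6.5, 120°): beam 1 = 0.5176 ≠ 1.9319 ✗
  …
  (7.5, 7.5, 60°): r_1=1.9319, r_2=0.5774, r_3=0.5176, r_4=1.0000, r_5=1.5529, r_6=3.0000, r_7=1.9319 — all match ✓
Unique over the lattice → pose = (7.5, 7.5, 60°).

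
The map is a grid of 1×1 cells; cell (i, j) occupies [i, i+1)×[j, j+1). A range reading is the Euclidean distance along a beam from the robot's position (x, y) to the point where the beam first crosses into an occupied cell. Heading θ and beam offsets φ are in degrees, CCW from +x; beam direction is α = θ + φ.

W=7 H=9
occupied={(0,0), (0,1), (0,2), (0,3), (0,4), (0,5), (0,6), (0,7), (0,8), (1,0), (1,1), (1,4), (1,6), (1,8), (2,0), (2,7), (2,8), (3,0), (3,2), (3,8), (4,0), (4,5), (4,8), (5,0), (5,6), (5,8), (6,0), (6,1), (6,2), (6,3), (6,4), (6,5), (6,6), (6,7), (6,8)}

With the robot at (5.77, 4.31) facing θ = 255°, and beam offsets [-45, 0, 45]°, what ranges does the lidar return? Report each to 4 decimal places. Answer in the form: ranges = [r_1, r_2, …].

beam 1: φ=-45°, α=210°
  dir = (cos 210°, sin 210°) = (-0.8660, -0.5000); from cell (5,4)
  next x-line at t=0.8891, next y-line at t=0.6200; Δt_x=1.1547, Δt_y=2.0000
    y: enter (5,3) at t=0.6200
    x: enter (4,3) at t=0.8891
    x: enter (3,3) at t=2.0438
    y: enter (3,2) at t=2.6200 ← occupied
  → r_1 = 2.6200
beam 2: φ=0°, α=255°
  dir = (cos 255°, sin 255°) = (-0.2588, -0.9659); from cell (5,4)
  next x-line at t=2.9751, next y-line at t=0.3209; Δt_x=3.8637, Δt_y=1.0353
    y: enter (5,3) at t=0.3209
    y: enter (5,2) at t=1.3562
    y: enter (5,1) at t=2.3915
    x: enter (4,1) at t=2.9751
    y: enter (4,0) at t=3.4268 ← occupied
  → r_2 = 3.4268
beam 3: φ=45°, α=300°
  dir = (cos 300°, sin 300°) = (0.5000, -0.8660); from cell (5,4)
  next x-line at t=0.4600, next y-line at t=0.3580; Δt_x=2.0000, Δt_y=1.1547
    y: enter (5,3) at t=0.3580
    x: enter (6,3) at t=0.4600 ← occupied
  → r_3 = 0.4600

ranges = [2.6200, 3.4268, 0.4600]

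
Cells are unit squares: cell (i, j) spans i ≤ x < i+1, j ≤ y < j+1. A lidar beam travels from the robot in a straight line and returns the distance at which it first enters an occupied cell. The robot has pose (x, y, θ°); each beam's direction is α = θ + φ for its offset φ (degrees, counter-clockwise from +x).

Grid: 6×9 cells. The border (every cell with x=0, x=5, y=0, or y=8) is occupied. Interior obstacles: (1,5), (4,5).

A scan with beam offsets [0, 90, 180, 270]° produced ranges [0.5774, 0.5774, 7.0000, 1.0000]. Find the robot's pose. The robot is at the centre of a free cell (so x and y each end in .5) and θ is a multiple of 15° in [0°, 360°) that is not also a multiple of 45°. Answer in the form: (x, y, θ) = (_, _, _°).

Candidates: 26 free-cell centres × 16 headings = 416 poses. Raycast each; keep the one whose scan matches to 4 dp.
  (1.5, 4.5, 300°): beam 1 = 4.0415 ≠ 0.5774 ✗
  (1.5, 3.5, 105°): beam 1 = 1.5529 ≠ 0.5774 ✗
  (1.5, 4.5, 15°): beam 1 = 2.5882 ≠ 0.5774 ✗
  (2.5, 4.5, 150°): beam 1 = 1.0000 ≠ 0.5774 ✗
  …
  (1.5, 7.5, 120°): r_1=0.5774, r_2=0.5774, r_3=7.0000, r_4=1.0000 — all match ✓
Unique over the lattice → pose = (1.5, 7.5, 120°).

(x, y, θ) = (1.5, 7.5, 120°)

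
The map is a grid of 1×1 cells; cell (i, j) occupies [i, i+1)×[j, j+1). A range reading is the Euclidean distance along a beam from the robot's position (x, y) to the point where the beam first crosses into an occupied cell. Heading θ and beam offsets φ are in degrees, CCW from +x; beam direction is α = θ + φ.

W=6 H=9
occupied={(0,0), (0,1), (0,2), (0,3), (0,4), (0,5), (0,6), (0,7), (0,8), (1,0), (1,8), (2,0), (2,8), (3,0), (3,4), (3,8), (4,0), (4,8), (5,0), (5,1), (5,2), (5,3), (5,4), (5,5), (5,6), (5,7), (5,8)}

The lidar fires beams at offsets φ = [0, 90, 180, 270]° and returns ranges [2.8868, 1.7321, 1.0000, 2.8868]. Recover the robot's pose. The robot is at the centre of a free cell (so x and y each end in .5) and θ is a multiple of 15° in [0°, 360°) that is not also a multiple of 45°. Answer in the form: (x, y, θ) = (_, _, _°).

(x, y, θ) = (2.5, 5.5, 120°)

The pose lattice has 27·16 = 432 candidates. Test each by forward raycasting.
  (1.5, 5.5, 120°): beam 1 = 1.0000 ≠ 2.8868 ✗
  (4.5, 3.5, 210°): beam 1 = 4.0415 ≠ 2.8868 ✗
  (3.5, 3.5, 330°): beam 1 = 1.7321 ≠ 2.8868 ✗
  (1.5, 3.5, 60°): beam 1 = 5.1962 ≠ 2.8868 ✗
  …
  (2.5, 5.5, 120°): r_1=2.8868, r_2=1.7321, r_3=1.0000, r_4=2.8868 — all match ✓
Only this pose fits every beam.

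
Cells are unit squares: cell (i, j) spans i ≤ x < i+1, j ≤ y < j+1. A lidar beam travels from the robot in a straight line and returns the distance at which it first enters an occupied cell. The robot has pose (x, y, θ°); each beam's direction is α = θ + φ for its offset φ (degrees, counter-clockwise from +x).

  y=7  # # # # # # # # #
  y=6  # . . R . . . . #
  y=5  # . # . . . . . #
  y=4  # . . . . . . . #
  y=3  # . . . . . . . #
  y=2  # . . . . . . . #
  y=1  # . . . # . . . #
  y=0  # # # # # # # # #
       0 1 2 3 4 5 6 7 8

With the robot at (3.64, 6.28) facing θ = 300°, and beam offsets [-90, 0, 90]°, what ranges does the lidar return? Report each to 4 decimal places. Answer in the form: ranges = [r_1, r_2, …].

beam 1: φ=-90°, α=210°
  direction (-0.8660, -0.5000); cell (3,6); t to first gridline: x 0.7390, y 0.5600 (then +1.1547 / +2.0000)
    (3,5) via y @ 0.5600
    (2,5) via x @ 0.7390  # hit
  → r_1 = 0.7390
beam 2: φ=0°, α=300°
  direction (0.5000, -0.8660); cell (3,6); t to first gridline: x 0.7200, y 0.3233 (then +2.0000 / +1.1547)
    (3,5) via y @ 0.3233
    (4,5) via x @ 0.7200
    (4,4) via y @ 1.4780
    (4,3) via y @ 2.6327
    (5,3) via x @ 2.7200
    (5,2) via y @ 3.7874
    (6,2) via x @ 4.7200
    (6,1) via y @ 4.9421
    (6,0) via y @ 6.0968  # hit
  → r_2 = 6.0968
beam 3: φ=90°, α=30°
  direction (0.8660, 0.5000); cell (3,6); t to first gridline: x 0.4157, y 1.4400 (then +1.1547 / +2.0000)
    (4,6) via x @ 0.4157
    (4,7) via y @ 1.4400  # hit
  → r_3 = 1.4400

ranges = [0.7390, 6.0968, 1.4400]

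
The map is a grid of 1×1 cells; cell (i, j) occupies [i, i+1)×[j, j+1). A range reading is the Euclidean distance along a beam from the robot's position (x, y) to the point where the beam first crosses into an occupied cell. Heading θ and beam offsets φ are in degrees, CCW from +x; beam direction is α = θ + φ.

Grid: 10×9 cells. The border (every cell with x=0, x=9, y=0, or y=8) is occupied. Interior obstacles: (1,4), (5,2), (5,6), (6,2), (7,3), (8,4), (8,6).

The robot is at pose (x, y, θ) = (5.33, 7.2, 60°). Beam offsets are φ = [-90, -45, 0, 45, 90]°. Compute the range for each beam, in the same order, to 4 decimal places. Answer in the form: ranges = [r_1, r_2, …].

beam 1: φ=-90°, α=330°
  d=(0.8660,-0.5000)  start (5,7)  tX=0.7736 tY=0.4000  stride 1/|dx|=1.1547 1/|dy|=2.0000
    cross y-line → (5,6), t=0.4000 (wall)
  → r_1 = 0.4000
beam 2: φ=-45°, α=15°
  d=(0.9659,0.2588)  start (5,7)  tX=0.6936 tY=3.0910  stride 1/|dx|=1.0353 1/|dy|=3.8637
    cross x-line → (6,7), t=0.6936
    cross x-line → (7,7), t=1.7289
    cross x-line → (8,7), t=2.7642
    cross y-line → (8,8), t=3.0910 (wall)
  → r_2 = 3.0910
beam 3: φ=0°, α=60°
  d=(0.5000,0.8660)  start (5,7)  tX=1.3400 tY=0.9238  stride 1/|dx|=2.0000 1/|dy|=1.1547
    cross y-line → (5,8), t=0.9238 (wall)
  → r_3 = 0.9238
beam 4: φ=45°, α=105°
  d=(-0.2588,0.9659)  start (5,7)  tX=1.2750 tY=0.8282  stride 1/|dx|=3.8637 1/|dy|=1.0353
    cross y-line → (5,8), t=0.8282 (wall)
  → r_4 = 0.8282
beam 5: φ=90°, α=150°
  d=(-0.8660,0.5000)  start (5,7)  tX=0.3811 tY=1.6000  stride 1/|dx|=1.1547 1/|dy|=2.0000
    cross x-line → (4,7), t=0.3811
    cross x-line → (3,7), t=1.5358
    cross y-line → (3,8), t=1.6000 (wall)
  → r_5 = 1.6000

ranges = [0.4000, 3.0910, 0.9238, 0.8282, 1.6000]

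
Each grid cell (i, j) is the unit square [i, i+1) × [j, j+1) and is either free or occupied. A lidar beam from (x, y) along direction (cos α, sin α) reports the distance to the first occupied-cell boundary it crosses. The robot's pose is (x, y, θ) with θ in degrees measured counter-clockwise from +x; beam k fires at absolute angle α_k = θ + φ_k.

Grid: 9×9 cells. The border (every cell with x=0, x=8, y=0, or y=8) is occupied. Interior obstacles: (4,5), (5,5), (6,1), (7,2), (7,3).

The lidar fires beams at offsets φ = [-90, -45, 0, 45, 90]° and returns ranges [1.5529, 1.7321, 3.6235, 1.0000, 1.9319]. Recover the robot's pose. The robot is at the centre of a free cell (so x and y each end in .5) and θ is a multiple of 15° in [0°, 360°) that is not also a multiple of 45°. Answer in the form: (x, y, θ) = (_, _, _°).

The pose lattice has 44·16 = 704 candidates. Test each by forward raycasting.
  (6.5, 3.5, 120°): beam 1 = 0.5774 ≠ 1.5529 ✗
  (6.5, 2.5, 240°): beam 1 = 6.3509 ≠ 1.5529 ✗
  (1.5, 7.5, 150°): beam 1 = 0.5774 ≠ 1.5529 ✗
  (3.5, 4.5, 150°): beam 1 = 1.0000 ≠ 1.5529 ✗
  …
  (6.5, 4.5, 75°): r_1=1.5529, r_2=1.7321, r_3=3.6235, r_4=1.0000, r_5=1.9319 — all match ✓
Unique over the lattice → pose = (6.5, 4.5, 75°).

(x, y, θ) = (6.5, 4.5, 75°)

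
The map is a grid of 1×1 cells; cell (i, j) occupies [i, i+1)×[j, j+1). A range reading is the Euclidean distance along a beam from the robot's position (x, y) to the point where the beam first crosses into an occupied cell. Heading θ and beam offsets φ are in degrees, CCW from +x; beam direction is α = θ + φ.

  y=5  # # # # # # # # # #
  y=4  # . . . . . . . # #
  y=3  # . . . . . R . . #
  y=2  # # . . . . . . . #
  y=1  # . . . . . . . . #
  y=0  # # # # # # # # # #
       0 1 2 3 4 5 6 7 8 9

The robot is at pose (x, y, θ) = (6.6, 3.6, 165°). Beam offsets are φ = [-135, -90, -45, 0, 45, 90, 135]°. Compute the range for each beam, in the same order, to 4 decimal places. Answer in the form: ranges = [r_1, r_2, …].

ranges = [1.6166, 1.4494, 1.6166, 5.4092, 5.2000, 2.6917, 3.0022]

beam 1: φ=-135°, α=30°
  dir = (cos 30°, sin 30°) = (0.8660, 0.5000); from cell (6,3)
  next x-line at t=0.4619, next y-line at t=0.8000; Δt_x=1.1547, Δt_y=2.0000
    x: enter (7,3) at t=0.4619
    y: enter (7,4) at t=0.8000
    x: enter (8,4) at t=1.6166 ← occupied
  → r_1 = 1.6166
beam 2: φ=-90°, α=75°
  dir = (cos 75°, sin 75°) = (0.2588, 0.9659); from cell (6,3)
  next x-line at t=1.5455, next y-line at t=0.4141; Δt_x=3.8637, Δt_y=1.0353
    y: enter (6,4) at t=0.4141
    y: enter (6,5) at t=1.4494 ← occupied
  → r_2 = 1.4494
beam 3: φ=-45°, α=120°
  dir = (cos 120°, sin 120°) = (-0.5000, 0.8660); from cell (6,3)
  next x-line at t=1.2000, next y-line at t=0.4619; Δt_x=2.0000, Δt_y=1.1547
    y: enter (6,4) at t=0.4619
    x: enter (5,4) at t=1.2000
    y: enter (5,5) at t=1.6166 ← occupied
  → r_3 = 1.6166
beam 4: φ=0°, α=165°
  dir = (cos 165°, sin 165°) = (-0.9659, 0.2588); from cell (6,3)
  next x-line at t=0.6212, next y-line at t=1.5455; Δt_x=1.0353, Δt_y=3.8637
    x: enter (5,3) at t=0.6212
    y: enter (5,4) at t=1.5455
    x: enter (4,4) at t=1.6564
    x: enter (3,4) at t=2.6917
    x: enter (2,4) at t=3.7270
    x: enter (1,4) at t=4.7623
    y: enter (1,5) at t=5.4092 ← occupied
  → r_4 = 5.4092
beam 5: φ=45°, α=210°
  dir = (cos 210°, sin 210°) = (-0.8660, -0.5000); from cell (6,3)
  next x-line at t=0.6928, next y-line at t=1.2000; Δt_x=1.1547, Δt_y=2.0000
    x: enter (5,3) at t=0.6928
    y: enter (5,2) at t=1.2000
    x: enter (4,2) at t=1.8475
    x: enter (3,2) at t=3.0022
    y: enter (3,1) at t=3.2000
    x: enter (2,1) at t=4.1569
    y: enter (2,0) at t=5.2000 ← occupied
  → r_5 = 5.2000
beam 6: φ=90°, α=255°
  dir = (cos 255°, sin 255°) = (-0.2588, -0.9659); from cell (6,3)
  next x-line at t=2.3182, next y-line at t=0.6212; Δt_x=3.8637, Δt_y=1.0353
    y: enter (6,2) at t=0.6212
    y: enter (6,1) at t=1.6564
    x: enter (5,1) at t=2.3182
    y: enter (5,0) at t=2.6917 ← occupied
  → r_6 = 2.6917
beam 7: φ=135°, α=300°
  dir = (cos 300°, sin 300°) = (0.5000, -0.8660); from cell (6,3)
  next x-line at t=0.8000, next y-line at t=0.6928; Δt_x=2.0000, Δt_y=1.1547
    y: enter (6,2) at t=0.6928
    x: enter (7,2) at t=0.8000
    y: enter (7,1) at t=1.8475
    x: enter (8,1) at t=2.8000
    y: enter (8,0) at t=3.0022 ← occupied
  → r_7 = 3.0022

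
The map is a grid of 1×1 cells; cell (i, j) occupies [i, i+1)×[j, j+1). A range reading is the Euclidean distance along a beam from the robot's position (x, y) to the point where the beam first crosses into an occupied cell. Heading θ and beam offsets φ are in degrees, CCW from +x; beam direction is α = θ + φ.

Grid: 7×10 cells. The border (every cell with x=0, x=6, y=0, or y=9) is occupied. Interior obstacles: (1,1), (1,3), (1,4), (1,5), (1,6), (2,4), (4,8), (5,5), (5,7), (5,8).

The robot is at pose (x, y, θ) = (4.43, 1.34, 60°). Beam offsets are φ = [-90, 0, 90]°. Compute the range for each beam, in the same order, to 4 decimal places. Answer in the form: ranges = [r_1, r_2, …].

ranges = [0.6800, 3.1400, 3.3200]

beam 1: φ=-90°, α=330°
  dir = (cos 330°, sin 330°) = (0.8660, -0.5000); from cell (4,1)
  next x-line at t=0.6582, next y-line at t=0.6800; Δt_x=1.1547, Δt_y=2.0000
    x: enter (5,1) at t=0.6582
    y: enter (5,0) at t=0.6800 ← occupied
  → r_1 = 0.6800
beam 2: φ=0°, α=60°
  dir = (cos 60°, sin 60°) = (0.5000, 0.8660); from cell (4,1)
  next x-line at t=1.1400, next y-line at t=0.7621; Δt_x=2.0000, Δt_y=1.1547
    y: enter (4,2) at t=0.7621
    x: enter (5,2) at t=1.1400
    y: enter (5,3) at t=1.9168
    y: enter (5,4) at t=3.0715
    x: enter (6,4) at t=3.1400 ← occupied
  → r_2 = 3.1400
beam 3: φ=90°, α=150°
  dir = (cos 150°, sin 150°) = (-0.8660, 0.5000); from cell (4,1)
  next x-line at t=0.4965, next y-line at t=1.3200; Δt_x=1.1547, Δt_y=2.0000
    x: enter (3,1) at t=0.4965
    y: enter (3,2) at t=1.3200
    x: enter (2,2) at t=1.6512
    x: enter (1,2) at t=2.8059
    y: enter (1,3) at t=3.3200 ← occupied
  → r_3 = 3.3200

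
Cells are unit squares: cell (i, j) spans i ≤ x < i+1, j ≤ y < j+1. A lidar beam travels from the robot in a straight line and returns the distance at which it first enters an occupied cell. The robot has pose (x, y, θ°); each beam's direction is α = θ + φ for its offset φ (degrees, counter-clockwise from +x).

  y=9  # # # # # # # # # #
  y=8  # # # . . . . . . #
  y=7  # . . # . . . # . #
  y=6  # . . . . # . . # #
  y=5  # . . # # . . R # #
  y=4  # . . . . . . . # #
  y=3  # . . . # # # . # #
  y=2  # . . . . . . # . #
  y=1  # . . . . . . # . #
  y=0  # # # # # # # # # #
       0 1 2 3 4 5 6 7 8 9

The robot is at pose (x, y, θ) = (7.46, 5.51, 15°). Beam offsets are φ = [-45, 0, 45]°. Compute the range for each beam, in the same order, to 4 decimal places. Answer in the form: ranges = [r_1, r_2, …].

ranges = [0.6235, 0.5590, 1.0800]

beam 1: φ=-45°, α=330°
  direction (0.8660, -0.5000); cell (7,5); t to first gridline: x 0.6235, y 1.0200 (then +1.1547 / +2.0000)
    (8,5) via x @ 0.6235  # hit
  → r_1 = 0.6235
beam 2: φ=0°, α=15°
  direction (0.9659, 0.2588); cell (7,5); t to first gridline: x 0.5590, y 1.8932 (then +1.0353 / +3.8637)
    (8,5) via x @ 0.5590  # hit
  → r_2 = 0.5590
beam 3: φ=45°, α=60°
  direction (0.5000, 0.8660); cell (7,5); t to first gridline: x 1.0800, y 0.5658 (then +2.0000 / +1.1547)
    (7,6) via y @ 0.5658
    (8,6) via x @ 1.0800  # hit
  → r_3 = 1.0800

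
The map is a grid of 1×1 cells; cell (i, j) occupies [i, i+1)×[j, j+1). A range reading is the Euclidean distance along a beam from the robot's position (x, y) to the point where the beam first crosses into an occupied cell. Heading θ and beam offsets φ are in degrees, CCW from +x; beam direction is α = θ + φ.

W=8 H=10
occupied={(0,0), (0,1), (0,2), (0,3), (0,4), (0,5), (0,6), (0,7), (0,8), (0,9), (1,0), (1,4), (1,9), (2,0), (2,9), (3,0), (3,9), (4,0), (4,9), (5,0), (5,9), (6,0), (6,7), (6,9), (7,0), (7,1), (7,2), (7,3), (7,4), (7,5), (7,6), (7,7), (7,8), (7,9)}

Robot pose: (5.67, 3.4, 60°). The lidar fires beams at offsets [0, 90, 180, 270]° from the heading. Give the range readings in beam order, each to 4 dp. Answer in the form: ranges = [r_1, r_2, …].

beam 1: φ=0°, α=60°
  cosα=0.5000 sinα=0.8660 | (5,3) | tMaxX 0.6600 tMaxY 0.6928 | tΔX 2.0000 tΔY 1.1547
    t=0.6600 [x] (6,3)
    t=0.6928 [y] (6,4)
    t=1.8475 [y] (6,5)
    t=2.6600 [x] (7,5) — stop
  → r_1 = 2.6600
beam 2: φ=90°, α=150°
  cosα=-0.8660 sinα=0.5000 | (5,3) | tMaxX 0.7736 tMaxY 1.2000 | tΔX 1.1547 tΔY 2.0000
    t=0.7736 [x] (4,3)
    t=1.2000 [y] (4,4)
    t=1.9283 [x] (3,4)
    t=3.0831 [x] (2,4)
    t=3.2000 [y] (2,5)
    t=4.2378 [x] (1,5)
    t=5.2000 [y] (1,6)
    t=5.3925 [x] (0,6) — stop
  → r_2 = 5.3925
beam 3: φ=180°, α=240°
  cosα=-0.5000 sinα=-0.8660 | (5,3) | tMaxX 1.3400 tMaxY 0.4619 | tΔX 2.0000 tΔY 1.1547
    t=0.4619 [y] (5,2)
    t=1.3400 [x] (4,2)
    t=1.6166 [y] (4,1)
    t=2.7713 [y] (4,0) — stop
  → r_3 = 2.7713
beam 4: φ=270°, α=330°
  cosα=0.8660 sinα=-0.5000 | (5,3) | tMaxX 0.3811 tMaxY 0.8000 | tΔX 1.1547 tΔY 2.0000
    t=0.3811 [x] (6,3)
    t=0.8000 [y] (6,2)
    t=1.5358 [x] (7,2) — stop
  → r_4 = 1.5358

ranges = [2.6600, 5.3925, 2.7713, 1.5358]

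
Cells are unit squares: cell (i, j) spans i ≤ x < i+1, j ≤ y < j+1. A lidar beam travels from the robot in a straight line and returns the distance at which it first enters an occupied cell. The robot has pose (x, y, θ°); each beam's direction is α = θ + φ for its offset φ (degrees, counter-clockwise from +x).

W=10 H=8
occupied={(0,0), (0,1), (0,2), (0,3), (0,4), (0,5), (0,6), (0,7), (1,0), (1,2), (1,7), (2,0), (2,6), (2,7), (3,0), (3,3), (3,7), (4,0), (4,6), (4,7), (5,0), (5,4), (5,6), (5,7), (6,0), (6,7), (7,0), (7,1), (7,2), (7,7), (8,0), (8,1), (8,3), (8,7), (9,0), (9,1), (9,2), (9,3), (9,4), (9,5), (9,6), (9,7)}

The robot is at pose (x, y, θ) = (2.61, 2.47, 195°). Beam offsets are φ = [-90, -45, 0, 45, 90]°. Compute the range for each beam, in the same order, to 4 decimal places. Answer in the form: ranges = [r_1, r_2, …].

beam 1: φ=-90°, α=105°
  cosα=-0.2588 sinα=0.9659 | (2,2) | tMaxX 2.3569 tMaxY 0.5487 | tΔX 3.8637 tΔY 1.0353
    t=0.5487 [y] (2,3)
    t=1.5840 [y] (2,4)
    t=2.3569 [x] (1,4)
    t=2.6192 [y] (1,5)
    t=3.6545 [y] (1,6)
    t=4.6898 [y] (1,7) — stop
  → r_1 = 4.6898
beam 2: φ=-45°, α=150°
  cosα=-0.8660 sinα=0.5000 | (2,2) | tMaxX 0.7044 tMaxY 1.0600 | tΔX 1.1547 tΔY 2.0000
    t=0.7044 [x] (1,2) — stop
  → r_2 = 0.7044
beam 3: φ=0°, α=195°
  cosα=-0.9659 sinα=-0.2588 | (2,2) | tMaxX 0.6315 tMaxY 1.8159 | tΔX 1.0353 tΔY 3.8637
    t=0.6315 [x] (1,2) — stop
  → r_3 = 0.6315
beam 4: φ=45°, α=240°
  cosα=-0.5000 sinα=-0.8660 | (2,2) | tMaxX 1.2200 tMaxY 0.5427 | tΔX 2.0000 tΔY 1.1547
    t=0.5427 [y] (2,1)
    t=1.2200 [x] (1,1)
    t=1.6974 [y] (1,0) — stop
  → r_4 = 1.6974
beam 5: φ=90°, α=285°
  cosα=0.2588 sinα=-0.9659 | (2,2) | tMaxX 1.5068 tMaxY 0.4866 | tΔX 3.8637 tΔY 1.0353
    t=0.4866 [y] (2,1)
    t=1.5068 [x] (3,1)
    t=1.5219 [y] (3,0) — stop
  → r_5 = 1.5219

ranges = [4.6898, 0.7044, 0.6315, 1.6974, 1.5219]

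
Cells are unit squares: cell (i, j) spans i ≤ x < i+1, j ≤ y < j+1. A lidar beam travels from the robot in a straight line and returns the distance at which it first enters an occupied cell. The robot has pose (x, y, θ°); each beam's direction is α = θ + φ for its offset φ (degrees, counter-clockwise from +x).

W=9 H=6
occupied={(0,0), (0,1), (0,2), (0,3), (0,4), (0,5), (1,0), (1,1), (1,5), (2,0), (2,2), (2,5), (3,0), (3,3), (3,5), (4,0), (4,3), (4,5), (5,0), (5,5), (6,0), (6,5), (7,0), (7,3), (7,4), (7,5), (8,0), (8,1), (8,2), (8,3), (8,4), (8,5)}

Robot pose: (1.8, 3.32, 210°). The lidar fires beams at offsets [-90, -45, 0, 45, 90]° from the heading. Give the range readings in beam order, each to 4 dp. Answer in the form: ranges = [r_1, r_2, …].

beam 1: φ=-90°, α=120°
  dir = (cos 120°, sin 120°) = (-0.5000, 0.8660); from cell (1,3)
  next x-line at t=1.6000, next y-line at t=0.7852; Δt_x=2.0000, Δt_y=1.1547
    y: enter (1,4) at t=0.7852
    x: enter (0,4) at t=1.6000 ← occupied
  → r_1 = 1.6000
beam 2: φ=-45°, α=165°
  dir = (cos 165°, sin 165°) = (-0.9659, 0.2588); from cell (1,3)
  next x-line at t=0.8282, next y-line at t=2.6273; Δt_x=1.0353, Δt_y=3.8637
    x: enter (0,3) at t=0.8282 ← occupied
  → r_2 = 0.8282
beam 3: φ=0°, α=210°
  dir = (cos 210°, sin 210°) = (-0.8660, -0.5000); from cell (1,3)
  next x-line at t=0.9238, next y-line at t=0.6400; Δt_x=1.1547, Δt_y=2.0000
    y: enter (1,2) at t=0.6400
    x: enter (0,2) at t=0.9238 ← occupied
  → r_3 = 0.9238
beam 4: φ=45°, α=255°
  dir = (cos 255°, sin 255°) = (-0.2588, -0.9659); from cell (1,3)
  next x-line at t=3.0910, next y-line at t=0.3313; Δt_x=3.8637, Δt_y=1.0353
    y: enter (1,2) at t=0.3313
    y: enter (1,1) at t=1.3666 ← occupied
  → r_4 = 1.3666
beam 5: φ=90°, α=300°
  dir = (cos 300°, sin 300°) = (0.5000, -0.8660); from cell (1,3)
  next x-line at t=0.4000, next y-line at t=0.3695; Δt_x=2.0000, Δt_y=1.1547
    y: enter (1,2) at t=0.3695
    x: enter (2,2) at t=0.4000 ← occupied
  → r_5 = 0.4000

ranges = [1.6000, 0.8282, 0.9238, 1.3666, 0.4000]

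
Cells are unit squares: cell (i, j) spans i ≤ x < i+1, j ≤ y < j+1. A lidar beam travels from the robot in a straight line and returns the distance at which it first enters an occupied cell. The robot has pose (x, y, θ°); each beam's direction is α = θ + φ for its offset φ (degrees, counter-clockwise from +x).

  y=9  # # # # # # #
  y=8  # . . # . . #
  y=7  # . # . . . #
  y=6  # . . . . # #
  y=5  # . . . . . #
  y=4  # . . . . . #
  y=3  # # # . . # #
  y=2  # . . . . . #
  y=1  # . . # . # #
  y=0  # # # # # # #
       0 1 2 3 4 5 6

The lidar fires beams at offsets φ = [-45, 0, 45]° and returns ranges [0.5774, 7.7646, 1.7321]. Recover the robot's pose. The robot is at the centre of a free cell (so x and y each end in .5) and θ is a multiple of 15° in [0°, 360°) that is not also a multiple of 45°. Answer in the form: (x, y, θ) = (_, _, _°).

(x, y, θ) = (4.5, 8.5, 255°)

Candidates: 32 free-cell centres × 16 headings = 512 poses. Raycast each; keep the one whose scan matches to 4 dp.
  (5.5, 7.5, 120°): beam 1 = 1.5529 ≠ 0.5774 ✗
  (5.5, 2.5, 285°): beam 2 = 0.5176 ≠ 7.7646 ✗
  (1.5, 2.5, 330°): beam 1 = 1.5529 ≠ 0.5774 ✗
  …
  (4.5, 8.5, 255°): r_1=0.5774, r_2=7.7646, r_3=1.7321 — all match ✓
Only this pose fits every beam.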